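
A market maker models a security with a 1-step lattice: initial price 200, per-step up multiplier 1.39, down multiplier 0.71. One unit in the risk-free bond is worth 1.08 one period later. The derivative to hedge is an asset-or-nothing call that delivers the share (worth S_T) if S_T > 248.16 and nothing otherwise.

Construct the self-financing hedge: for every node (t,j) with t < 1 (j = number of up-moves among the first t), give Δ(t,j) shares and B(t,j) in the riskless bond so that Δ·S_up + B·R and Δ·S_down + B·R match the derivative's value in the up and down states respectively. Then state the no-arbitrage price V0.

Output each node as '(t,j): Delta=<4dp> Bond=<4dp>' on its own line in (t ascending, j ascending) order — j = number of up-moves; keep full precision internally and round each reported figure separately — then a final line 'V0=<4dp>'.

(0,0): Delta=2.0441 Bond=-268.7636
V0=140.0599

Since d<R<u, set p* = (R−d)/(u−d) = 0.5441; price each node as the discounted p*-expectation of its children.
Terminal payoffs: V(1,0)=0.0000, V(1,1)=278.0000
Node (0,0) S=200.0000: V=(p*·278.0000+(1−p*)·0.0000)/1.08=140.0599; Δ=(278.0000−0.0000)/(278.0000−142.0000)=2.0441; B=V−Δ·S=-268.7636
Root portfolio cost Δ·200+B reproduces V0=140.0599.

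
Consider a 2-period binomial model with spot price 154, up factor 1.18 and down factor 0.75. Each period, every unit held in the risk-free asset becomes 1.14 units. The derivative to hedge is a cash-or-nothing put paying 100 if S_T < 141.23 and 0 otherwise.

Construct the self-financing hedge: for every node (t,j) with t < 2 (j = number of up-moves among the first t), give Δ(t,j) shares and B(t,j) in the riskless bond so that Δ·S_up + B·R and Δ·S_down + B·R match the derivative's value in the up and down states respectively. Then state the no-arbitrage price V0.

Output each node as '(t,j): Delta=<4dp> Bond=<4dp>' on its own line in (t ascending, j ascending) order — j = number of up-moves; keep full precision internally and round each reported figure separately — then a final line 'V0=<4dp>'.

No-arbitrage ⇒ martingale measure with p* = (R−d)/(u−d) = 0.9070.
Terminal payoffs: V(2,0)=100.0000, V(2,1)=100.0000, V(2,2)=0.0000
Node (1,0) S=115.5000: V=(p*·100.0000+(1−p*)·100.0000)/1.14=87.7193; Δ=(100.0000−100.0000)/(136.2900−86.6250)=0.0000; B=V−Δ·S=87.7193
Node (1,1) S=181.7200: V=(p*·0.0000+(1−p*)·100.0000)/1.14=8.1599; Δ=(0.0000−100.0000)/(214.4296−136.2900)=-1.2798; B=V−Δ·S=240.7181
Node (0,0) S=154.0000: V=(p*·8.1599+(1−p*)·87.7193)/1.14=13.6498; Δ=(8.1599−87.7193)/(181.7200−115.5000)=-1.2014; B=V−Δ·S=198.6716
Self-financing check: at every node Δ·S+B equals the discounted successor values.

(0,0): Delta=-1.2014 Bond=198.6716
(1,0): Delta=0.0000 Bond=87.7193
(1,1): Delta=-1.2798 Bond=240.7181
V0=13.6498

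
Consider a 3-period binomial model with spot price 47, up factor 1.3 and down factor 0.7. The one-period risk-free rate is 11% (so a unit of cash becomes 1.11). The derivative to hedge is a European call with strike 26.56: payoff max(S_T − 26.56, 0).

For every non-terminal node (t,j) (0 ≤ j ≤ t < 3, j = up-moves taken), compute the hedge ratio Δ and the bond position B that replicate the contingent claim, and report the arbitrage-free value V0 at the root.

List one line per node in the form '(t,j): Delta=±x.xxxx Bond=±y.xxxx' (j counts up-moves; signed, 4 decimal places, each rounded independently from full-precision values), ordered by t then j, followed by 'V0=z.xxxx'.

(0,0): Delta=0.9699 Bond=-17.7621
(1,0): Delta=0.8491 Bond=-15.7436
(1,1): Delta=1.0000 Bond=-21.5567
(2,0): Delta=0.2445 Bond=-3.5515
(2,1): Delta=1.0000 Bond=-23.9279
(2,2): Delta=1.0000 Bond=-23.9279
V0=27.8219

Under the risk-neutral measure, an up-move has probability p* = (R−d)/(u−d) = 0.6833 and values discount at R = 1.11.
Payoff layer (t=3): V(3,0)=0.0000, V(3,1)=3.3790, V(3,2)=29.0410, V(3,3)=76.6990
  t=2,j=0: stock 23.0300 → up 29.9390 (V=3.3790), down 16.1210 (V=0.0000). Price 2.0802; hedge Δ=0.2445, bond B=-3.5515.
  t=2,j=1: stock 42.7700 → up 55.6010 (V=29.0410), down 29.9390 (V=3.3790). Price 18.8421; hedge Δ=1.0000, bond B=-23.9279.
  t=2,j=2: stock 79.4300 → up 103.2590 (V=76.6990), down 55.6010 (V=29.0410). Price 55.5021; hedge Δ=1.0000, bond B=-23.9279.
  t=1,j=0: stock 32.9000 → up 42.7700 (V=18.8421), down 23.0300 (V=2.0802). Price 12.1929; hedge Δ=0.8491, bond B=-15.7436.
  t=1,j=1: stock 61.1000 → up 79.4300 (V=55.5021), down 42.7700 (V=18.8421). Price 39.5433; hedge Δ=1.0000, bond B=-21.5567.
  t=0,j=0: stock 47.0000 → up 61.1000 (V=39.5433), down 32.9000 (V=12.1929). Price 27.8219; hedge Δ=0.9699, bond B=-17.7621.
Each (Δ,B) replicates both successor values, so the strategy is self-financing and V0 is arbitrage-free.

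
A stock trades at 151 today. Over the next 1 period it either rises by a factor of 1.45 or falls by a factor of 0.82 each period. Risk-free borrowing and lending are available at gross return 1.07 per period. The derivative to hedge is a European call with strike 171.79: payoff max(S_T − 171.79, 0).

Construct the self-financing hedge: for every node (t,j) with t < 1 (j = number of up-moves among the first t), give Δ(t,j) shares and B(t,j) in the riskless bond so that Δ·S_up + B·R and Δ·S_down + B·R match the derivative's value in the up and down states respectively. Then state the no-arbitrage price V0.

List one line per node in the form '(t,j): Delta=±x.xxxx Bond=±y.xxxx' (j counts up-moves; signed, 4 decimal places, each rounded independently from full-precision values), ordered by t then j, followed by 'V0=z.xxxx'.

(0,0): Delta=0.4957 Bond=-57.3672
V0=17.4900

The replicating-portfolio and risk-neutral prices coincide; use p* = (1.07−0.82)/(1.45−0.82) = 0.3968 for the latter.
Terminal values V(1,·): V(1,0)=0.0000, V(1,1)=47.1600
  t=0,j=0: stock 151.0000 → up 218.9500 (V=47.1600), down 123.8200 (V=0.0000). Price 17.4900; hedge Δ=0.4957, bond B=-57.3672.
Root portfolio cost Δ·151+B reproduces V0=17.4900.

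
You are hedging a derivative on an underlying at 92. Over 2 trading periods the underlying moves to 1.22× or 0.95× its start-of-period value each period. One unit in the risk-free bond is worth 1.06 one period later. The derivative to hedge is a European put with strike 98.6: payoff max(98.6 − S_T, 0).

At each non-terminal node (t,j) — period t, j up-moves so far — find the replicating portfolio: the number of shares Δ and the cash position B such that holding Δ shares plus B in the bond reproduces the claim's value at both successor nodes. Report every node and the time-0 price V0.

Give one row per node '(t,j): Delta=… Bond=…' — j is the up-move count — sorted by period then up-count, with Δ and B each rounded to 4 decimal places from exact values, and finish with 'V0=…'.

Since d<R<u, set p* = (R−d)/(u−d) = 0.4074; price each node as the discounted p*-expectation of its children.
Payoff layer (t=2): V(2,0)=15.5700, V(2,1)=0.0000, V(2,2)=0.0000
Node (1,0) S=87.4000: V=(p*·0.0000+(1−p*)·15.5700)/1.06=8.7044; Δ=(0.0000−15.5700)/(106.6280−83.0300)=-0.6598; B=V−Δ·S=66.3711
Node (1,1) S=112.2400: V=(p*·0.0000+(1−p*)·0.0000)/1.06=0.0000; Δ=(0.0000−0.0000)/(136.9328−106.6280)=0.0000; B=V−Δ·S=0.0000
Node (0,0) S=92.0000: V=(p*·0.0000+(1−p*)·8.7044)/1.06=4.8662; Δ=(0.0000−8.7044)/(112.2400−87.4000)=-0.3504; B=V−Δ·S=37.1047
Self-financing check: at every node Δ·S+B equals the discounted successor values.

(0,0): Delta=-0.3504 Bond=37.1047
(1,0): Delta=-0.6598 Bond=66.3711
(1,1): Delta=0.0000 Bond=0.0000
V0=4.8662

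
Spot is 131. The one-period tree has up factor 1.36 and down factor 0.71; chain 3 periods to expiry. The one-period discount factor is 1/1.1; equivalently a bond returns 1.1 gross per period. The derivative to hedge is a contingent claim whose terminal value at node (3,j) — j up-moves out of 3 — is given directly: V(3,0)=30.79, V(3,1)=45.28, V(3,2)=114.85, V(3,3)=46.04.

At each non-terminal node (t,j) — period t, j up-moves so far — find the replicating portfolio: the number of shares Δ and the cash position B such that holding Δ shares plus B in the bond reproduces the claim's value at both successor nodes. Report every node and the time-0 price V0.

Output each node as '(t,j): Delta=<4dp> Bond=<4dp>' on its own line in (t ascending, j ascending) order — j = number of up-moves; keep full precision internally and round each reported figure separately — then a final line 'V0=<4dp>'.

(0,0): Delta=0.1062 Bond=42.1161
(1,0): Delta=0.7148 Bond=-10.2827
(1,1): Delta=-0.1056 Bond=84.0680
(2,0): Delta=0.3376 Bond=13.6022
(2,1): Delta=0.8461 Bond=-27.9199
(2,2): Delta=-0.4369 Bond=172.7379
V0=56.0263

No-arbitrage ⇒ martingale measure with p* = (R−d)/(u−d) = 0.6000.
At expiry t=3: V(3,0)=30.7900, V(3,1)=45.2800, V(3,2)=114.8500, V(3,3)=46.0400
(2,0): S=66.0371. Δ = (V_up−V_dn)/(S_up−S_dn) = (45.2800−30.7900)/(89.8105−46.8863) = 0.3376. V = [p*·45.2800 + (1−p*)·30.7900]/1.1 = 35.8945. B = V − Δ·S = 13.6022.
(2,1): S=126.4936. Δ = (V_up−V_dn)/(S_up−S_dn) = (114.8500−45.2800)/(172.0313−89.8105) = 0.8461. V = [p*·114.8500 + (1−p*)·45.2800]/1.1 = 79.1109. B = V − Δ·S = -27.9199.
(2,2): S=242.2976. Δ = (V_up−V_dn)/(S_up−S_dn) = (46.0400−114.8500)/(329.5247−172.0313) = -0.4369. V = [p*·46.0400 + (1−p*)·114.8500]/1.1 = 66.8764. B = V − Δ·S = 172.7379.
(1,0): S=93.0100. Δ = (V_up−V_dn)/(S_up−S_dn) = (79.1109−35.8945)/(126.4936−66.0371) = 0.7148. V = [p*·79.1109 + (1−p*)·35.8945]/1.1 = 56.2040. B = V − Δ·S = -10.2827.
(1,1): S=178.1600. Δ = (V_up−V_dn)/(S_up−S_dn) = (66.8764−79.1109)/(242.2976−126.4936) = -0.1056. V = [p*·66.8764 + (1−p*)·79.1109]/1.1 = 65.2456. B = V − Δ·S = 84.0680.
(0,0): S=131.0000. Δ = (V_up−V_dn)/(S_up−S_dn) = (65.2456−56.2040)/(178.1600−93.0100) = 0.1062. V = [p*·65.2456 + (1−p*)·56.2040]/1.1 = 56.0263. B = V − Δ·S = 42.1161.
Root portfolio cost Δ·131+B reproduces V0=56.0263.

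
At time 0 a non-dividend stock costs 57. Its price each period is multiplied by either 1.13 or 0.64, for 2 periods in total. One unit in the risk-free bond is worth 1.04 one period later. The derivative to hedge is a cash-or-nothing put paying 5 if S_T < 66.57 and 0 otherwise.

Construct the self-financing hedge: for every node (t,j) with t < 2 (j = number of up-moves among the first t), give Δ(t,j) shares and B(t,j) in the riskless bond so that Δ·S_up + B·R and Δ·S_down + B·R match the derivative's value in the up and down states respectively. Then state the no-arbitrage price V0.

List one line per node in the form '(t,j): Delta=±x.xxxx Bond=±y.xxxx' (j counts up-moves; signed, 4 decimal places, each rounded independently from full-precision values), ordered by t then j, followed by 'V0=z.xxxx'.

Risk-neutral probability p* = (R−d)/(u−d) = (1.04−0.64)/(1.13−0.64) = 0.8163.
Terminal payoffs: V(2,0)=5.0000, V(2,1)=5.0000, V(2,2)=0.0000
(1,0): S=36.4800. Δ = (V_up−V_dn)/(S_up−S_dn) = (5.0000−5.0000)/(41.2224−23.3472) = 0.0000. V = [p*·5.0000 + (1−p*)·5.0000]/1.04 = 4.8077. B = V − Δ·S = 4.8077.
(1,1): S=64.4100. Δ = (V_up−V_dn)/(S_up−S_dn) = (0.0000−5.0000)/(72.7833−41.2224) = -0.1584. V = [p*·0.0000 + (1−p*)·5.0000]/1.04 = 0.8830. B = V − Δ·S = 11.0871.
(0,0): S=57.0000. Δ = (V_up−V_dn)/(S_up−S_dn) = (0.8830−4.8077)/(64.4100−36.4800) = -0.1405. V = [p*·0.8830 + (1−p*)·4.8077]/1.04 = 1.5422. B = V − Δ·S = 9.5517.
Each (Δ,B) replicates both successor values, so the strategy is self-financing and V0 is arbitrage-free.

(0,0): Delta=-0.1405 Bond=9.5517
(1,0): Delta=0.0000 Bond=4.8077
(1,1): Delta=-0.1584 Bond=11.0871
V0=1.5422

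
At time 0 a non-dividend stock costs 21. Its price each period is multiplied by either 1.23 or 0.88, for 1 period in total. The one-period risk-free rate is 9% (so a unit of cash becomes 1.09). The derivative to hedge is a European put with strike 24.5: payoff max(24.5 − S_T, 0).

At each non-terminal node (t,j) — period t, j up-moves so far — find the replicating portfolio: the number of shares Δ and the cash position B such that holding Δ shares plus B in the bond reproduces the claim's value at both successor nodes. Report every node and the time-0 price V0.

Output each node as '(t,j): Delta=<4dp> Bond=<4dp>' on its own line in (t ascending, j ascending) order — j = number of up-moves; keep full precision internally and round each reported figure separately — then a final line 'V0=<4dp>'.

(0,0): Delta=-0.8190 Bond=19.4092
V0=2.2092

No-arbitrage ⇒ martingale measure with p* = (R−d)/(u−d) = 0.6000.
At expiry t=1: V(1,0)=6.0200, V(1,1)=0.0000
  t=0,j=0: stock 21.0000 → up 25.8300 (V=0.0000), down 18.4800 (V=6.0200). Price 2.2092; hedge Δ=-0.8190, bond B=19.4092.
Root portfolio cost Δ·21+B reproduces V0=2.2092.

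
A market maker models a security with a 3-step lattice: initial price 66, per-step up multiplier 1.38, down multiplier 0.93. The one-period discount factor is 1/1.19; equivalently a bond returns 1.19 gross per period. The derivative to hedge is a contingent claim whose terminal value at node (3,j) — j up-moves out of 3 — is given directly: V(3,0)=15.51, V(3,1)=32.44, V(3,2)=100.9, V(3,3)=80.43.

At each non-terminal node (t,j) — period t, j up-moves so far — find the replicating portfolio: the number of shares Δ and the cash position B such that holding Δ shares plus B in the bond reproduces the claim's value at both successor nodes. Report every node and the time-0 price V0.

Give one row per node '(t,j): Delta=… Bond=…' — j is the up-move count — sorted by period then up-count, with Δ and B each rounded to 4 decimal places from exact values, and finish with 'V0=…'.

(0,0): Delta=0.7035 Bond=-5.2634
(1,0): Delta=1.4209 Bond=-50.2984
(1,1): Delta=0.3502 Bond=25.9160
(2,0): Delta=0.6591 Bond=-16.3686
(2,1): Delta=1.7960 Bond=-91.6336
(2,2): Delta=-0.3619 Bond=120.3401
V0=41.1653

The replicating-portfolio and risk-neutral prices coincide; use p* = (1.19−0.93)/(1.38−0.93) = 0.5778 for the latter.
At expiry t=3: V(3,0)=15.5100, V(3,1)=32.4400, V(3,2)=100.9000, V(3,3)=80.4300
(2,0): S=57.0834. Δ = (V_up−V_dn)/(S_up−S_dn) = (32.4400−15.5100)/(78.7751−53.0876) = 0.6591. V = [p*·32.4400 + (1−p*)·15.5100]/1.19 = 21.2536. B = V − Δ·S = -16.3686.
(2,1): S=84.7044. Δ = (V_up−V_dn)/(S_up−S_dn) = (100.9000−32.4400)/(116.8921−78.7751) = 1.7960. V = [p*·100.9000 + (1−p*)·32.4400]/1.19 = 60.4997. B = V − Δ·S = -91.6336.
(2,2): S=125.6904. Δ = (V_up−V_dn)/(S_up−S_dn) = (80.4300−100.9000)/(173.4528−116.8921) = -0.3619. V = [p*·80.4300 + (1−p*)·100.9000]/1.19 = 74.8512. B = V − Δ·S = 120.3401.
(1,0): S=61.3800. Δ = (V_up−V_dn)/(S_up−S_dn) = (60.4997−21.2536)/(84.7044−57.0834) = 1.4209. V = [p*·60.4997 + (1−p*)·21.2536]/1.19 = 36.9152. B = V − Δ·S = -50.2984.
(1,1): S=91.0800. Δ = (V_up−V_dn)/(S_up−S_dn) = (74.8512−60.4997)/(125.6904−84.7044) = 0.3502. V = [p*·74.8512 + (1−p*)·60.4997]/1.19 = 57.8081. B = V − Δ·S = 25.9160.
(0,0): S=66.0000. Δ = (V_up−V_dn)/(S_up−S_dn) = (57.8081−36.9152)/(91.0800−61.3800) = 0.7035. V = [p*·57.8081 + (1−p*)·36.9152]/1.19 = 41.1653. B = V − Δ·S = -5.2634.
Check: Δ(0,0)·S0 + B(0,0) = 41.1653 = V0.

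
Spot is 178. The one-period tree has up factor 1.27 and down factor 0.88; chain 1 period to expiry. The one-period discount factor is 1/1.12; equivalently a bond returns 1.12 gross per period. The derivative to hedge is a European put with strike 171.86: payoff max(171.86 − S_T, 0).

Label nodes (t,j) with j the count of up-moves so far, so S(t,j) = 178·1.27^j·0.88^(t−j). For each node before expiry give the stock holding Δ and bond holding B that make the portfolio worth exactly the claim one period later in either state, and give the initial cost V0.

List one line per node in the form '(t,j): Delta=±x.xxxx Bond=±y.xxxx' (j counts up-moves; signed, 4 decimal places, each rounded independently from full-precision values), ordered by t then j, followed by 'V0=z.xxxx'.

Since d<R<u, set p* = (R−d)/(u−d) = 0.6154; price each node as the discounted p*-expectation of its children.
Terminal values V(1,·): V(1,0)=15.2200, V(1,1)=0.0000
Node (0,0) S=178.0000: V=(p*·0.0000+(1−p*)·15.2200)/1.12=5.2266; Δ=(0.0000−15.2200)/(226.0600−156.6400)=-0.2192; B=V−Δ·S=44.2523
Check: Δ(0,0)·S0 + B(0,0) = 5.2266 = V0.

(0,0): Delta=-0.2192 Bond=44.2523
V0=5.2266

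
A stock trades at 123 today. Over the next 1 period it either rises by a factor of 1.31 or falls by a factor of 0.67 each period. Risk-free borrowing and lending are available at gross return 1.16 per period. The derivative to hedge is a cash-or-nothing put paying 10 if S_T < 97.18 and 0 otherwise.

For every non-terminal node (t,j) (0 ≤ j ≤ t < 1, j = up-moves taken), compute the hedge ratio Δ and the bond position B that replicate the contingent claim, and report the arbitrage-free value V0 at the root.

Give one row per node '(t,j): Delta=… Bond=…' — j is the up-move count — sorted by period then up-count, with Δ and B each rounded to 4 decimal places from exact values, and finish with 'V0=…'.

(0,0): Delta=-0.1270 Bond=17.6455
V0=2.0205

Risk-neutral probability p* = (R−d)/(u−d) = (1.16−0.67)/(1.31−0.67) = 0.7656.
At expiry t=1: V(1,0)=10.0000, V(1,1)=0.0000
(0,0): S=123.0000. Δ = (V_up−V_dn)/(S_up−S_dn) = (0.0000−10.0000)/(161.1300−82.4100) = -0.1270. V = [p*·0.0000 + (1−p*)·10.0000]/1.16 = 2.0205. B = V − Δ·S = 17.6455.
Root portfolio cost Δ·123+B reproduces V0=2.0205.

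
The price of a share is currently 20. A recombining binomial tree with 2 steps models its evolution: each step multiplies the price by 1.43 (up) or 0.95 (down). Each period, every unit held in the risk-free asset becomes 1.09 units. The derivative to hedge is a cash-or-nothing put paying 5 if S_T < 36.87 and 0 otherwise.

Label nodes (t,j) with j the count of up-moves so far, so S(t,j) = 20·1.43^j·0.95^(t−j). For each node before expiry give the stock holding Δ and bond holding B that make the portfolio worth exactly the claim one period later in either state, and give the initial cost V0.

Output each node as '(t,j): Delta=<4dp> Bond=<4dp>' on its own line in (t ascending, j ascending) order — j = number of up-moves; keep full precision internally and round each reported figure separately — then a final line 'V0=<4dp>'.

No-arbitrage ⇒ martingale measure with p* = (R−d)/(u−d) = 0.2917.
Payoff layer (t=2): V(2,0)=5.0000, V(2,1)=5.0000, V(2,2)=0.0000
(1,0): S=19.0000. Δ = (V_up−V_dn)/(S_up−S_dn) = (5.0000−5.0000)/(27.1700−18.0500) = 0.0000. V = [p*·5.0000 + (1−p*)·5.0000]/1.09 = 4.5872. B = V − Δ·S = 4.5872.
(1,1): S=28.6000. Δ = (V_up−V_dn)/(S_up−S_dn) = (0.0000−5.0000)/(40.8980−27.1700) = -0.3642. V = [p*·0.0000 + (1−p*)·5.0000]/1.09 = 3.2492. B = V − Δ·S = 13.6659.
(0,0): S=20.0000. Δ = (V_up−V_dn)/(S_up−S_dn) = (3.2492−4.5872)/(28.6000−19.0000) = -0.1394. V = [p*·3.2492 + (1−p*)·4.5872]/1.09 = 3.8504. B = V − Δ·S = 6.6377.
Self-financing check: at every node Δ·S+B equals the discounted successor values.

(0,0): Delta=-0.1394 Bond=6.6377
(1,0): Delta=0.0000 Bond=4.5872
(1,1): Delta=-0.3642 Bond=13.6659
V0=3.8504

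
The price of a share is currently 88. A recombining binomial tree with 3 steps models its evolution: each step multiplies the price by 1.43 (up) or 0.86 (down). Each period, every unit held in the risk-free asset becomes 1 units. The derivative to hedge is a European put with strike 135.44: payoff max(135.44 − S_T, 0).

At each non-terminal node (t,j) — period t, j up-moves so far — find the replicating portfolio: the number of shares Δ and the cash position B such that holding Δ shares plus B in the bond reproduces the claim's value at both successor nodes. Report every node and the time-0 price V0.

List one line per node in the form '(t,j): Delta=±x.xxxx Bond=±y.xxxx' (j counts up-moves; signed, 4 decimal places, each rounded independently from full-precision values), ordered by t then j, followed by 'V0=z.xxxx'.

Risk-neutral probability p* = (R−d)/(u−d) = (1−0.86)/(1.43−0.86) = 0.2456.
At expiry t=3: V(3,0)=79.4671, V(3,1)=42.3687, V(3,2)=0.0000, V(3,3)=0.0000
  t=2,j=0: stock 65.0848 → up 93.0713 (V=42.3687), down 55.9729 (V=79.4671). Price 70.3552; hedge Δ=-1.0000, bond B=135.4400.
  t=2,j=1: stock 108.2224 → up 154.7580 (V=0.0000), down 93.0713 (V=42.3687). Price 31.9624; hedge Δ=-0.6868, bond B=106.2935.
  t=2,j=2: stock 179.9512 → up 257.3302 (V=0.0000), down 154.7580 (V=0.0000). Price 0.0000; hedge Δ=0.0000, bond B=0.0000.
  t=1,j=0: stock 75.6800 → up 108.2224 (V=31.9624), down 65.0848 (V=70.3552). Price 60.9254; hedge Δ=-0.8900, bond B=128.2812.
  t=1,j=1: stock 125.8400 → up 179.9512 (V=0.0000), down 108.2224 (V=31.9624). Price 24.1120; hedge Δ=-0.4456, bond B=80.1863.
  t=0,j=0: stock 88.0000 → up 125.8400 (V=24.1120), down 75.6800 (V=60.9254). Price 51.8835; hedge Δ=-0.7339, bond B=116.4684.
Check: Δ(0,0)·S0 + B(0,0) = 51.8835 = V0.

(0,0): Delta=-0.7339 Bond=116.4684
(1,0): Delta=-0.8900 Bond=128.2812
(1,1): Delta=-0.4456 Bond=80.1863
(2,0): Delta=-1.0000 Bond=135.4400
(2,1): Delta=-0.6868 Bond=106.2935
(2,2): Delta=0.0000 Bond=0.0000
V0=51.8835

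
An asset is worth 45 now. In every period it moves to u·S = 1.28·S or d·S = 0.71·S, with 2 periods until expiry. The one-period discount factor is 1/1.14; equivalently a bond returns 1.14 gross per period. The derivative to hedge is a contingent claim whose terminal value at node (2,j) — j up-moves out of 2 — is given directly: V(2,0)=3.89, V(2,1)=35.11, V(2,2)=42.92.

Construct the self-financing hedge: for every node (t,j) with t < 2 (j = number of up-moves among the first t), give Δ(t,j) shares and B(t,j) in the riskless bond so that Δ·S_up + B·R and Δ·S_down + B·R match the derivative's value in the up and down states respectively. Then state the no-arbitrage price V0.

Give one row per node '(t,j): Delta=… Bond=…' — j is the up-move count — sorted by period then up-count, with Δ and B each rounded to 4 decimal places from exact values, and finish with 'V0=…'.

Under the risk-neutral measure, an up-move has probability p* = (R−d)/(u−d) = 0.7544 and values discount at R = 1.14.
Terminal payoffs: V(2,0)=3.8900, V(2,1)=35.1100, V(2,2)=42.9200
(1,0): S=31.9500. Δ = (V_up−V_dn)/(S_up−S_dn) = (35.1100−3.8900)/(40.8960−22.6845) = 1.7143. V = [p*·35.1100 + (1−p*)·3.8900]/1.14 = 24.0719. B = V − Δ·S = -30.7001.
(1,1): S=57.6000. Δ = (V_up−V_dn)/(S_up−S_dn) = (42.9200−35.1100)/(73.7280−40.8960) = 0.2379. V = [p*·42.9200 + (1−p*)·35.1100]/1.14 = 35.9665. B = V − Δ·S = 22.2647.
(0,0): S=45.0000. Δ = (V_up−V_dn)/(S_up−S_dn) = (35.9665−24.0719)/(57.6000−31.9500) = 0.4637. V = [p*·35.9665 + (1−p*)·24.0719]/1.14 = 28.9868. B = V − Δ·S = 8.1191.
Each (Δ,B) replicates both successor values, so the strategy is self-financing and V0 is arbitrage-free.

(0,0): Delta=0.4637 Bond=8.1191
(1,0): Delta=1.7143 Bond=-30.7001
(1,1): Delta=0.2379 Bond=22.2647
V0=28.9868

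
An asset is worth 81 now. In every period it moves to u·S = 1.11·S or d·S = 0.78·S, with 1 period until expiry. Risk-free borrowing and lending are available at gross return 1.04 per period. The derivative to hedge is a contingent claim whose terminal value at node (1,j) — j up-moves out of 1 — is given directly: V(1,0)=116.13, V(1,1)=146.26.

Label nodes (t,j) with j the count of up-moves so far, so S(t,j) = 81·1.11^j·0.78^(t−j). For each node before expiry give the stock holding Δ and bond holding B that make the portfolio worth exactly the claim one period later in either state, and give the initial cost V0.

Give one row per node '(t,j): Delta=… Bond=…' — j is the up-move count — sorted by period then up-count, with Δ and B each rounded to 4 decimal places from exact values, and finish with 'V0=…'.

Under the risk-neutral measure, an up-move has probability p* = (R−d)/(u−d) = 0.7879 and values discount at R = 1.04.
Terminal values V(1,·): V(1,0)=116.1300, V(1,1)=146.2600
(0,0): S=81.0000. Δ = (V_up−V_dn)/(S_up−S_dn) = (146.2600−116.1300)/(89.9100−63.1800) = 1.1272. V = [p*·146.2600 + (1−p*)·116.1300]/1.04 = 134.4892. B = V − Δ·S = 43.1862.
The time-0 hedge costs 134.4892, which is the no-arbitrage price.

(0,0): Delta=1.1272 Bond=43.1862
V0=134.4892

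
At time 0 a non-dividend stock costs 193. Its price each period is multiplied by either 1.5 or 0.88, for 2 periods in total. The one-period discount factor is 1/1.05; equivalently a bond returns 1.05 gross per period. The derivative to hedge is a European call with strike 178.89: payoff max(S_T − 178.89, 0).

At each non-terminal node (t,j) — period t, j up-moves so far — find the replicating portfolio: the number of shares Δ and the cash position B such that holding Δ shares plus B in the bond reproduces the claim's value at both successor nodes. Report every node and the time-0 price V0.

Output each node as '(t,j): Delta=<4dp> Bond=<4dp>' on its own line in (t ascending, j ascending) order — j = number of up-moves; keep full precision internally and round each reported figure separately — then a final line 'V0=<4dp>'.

(0,0): Delta=0.8300 Bond=-115.3832
(1,0): Delta=0.7205 Bond=-102.5585
(1,1): Delta=1.0000 Bond=-170.3714
V0=44.8041

The replicating-portfolio and risk-neutral prices coincide; use p* = (1.05−0.88)/(1.5−0.88) = 0.2742 for the latter.
At expiry t=2: V(2,0)=0.0000, V(2,1)=75.8700, V(2,2)=255.3600
  t=1,j=0: stock 169.8400 → up 254.7600 (V=75.8700), down 149.4592 (V=0.0000). Price 19.8124; hedge Δ=0.7205, bond B=-102.5585.
  t=1,j=1: stock 289.5000 → up 434.2500 (V=255.3600), down 254.7600 (V=75.8700). Price 119.1286; hedge Δ=1.0000, bond B=-170.3714.
  t=0,j=0: stock 193.0000 → up 289.5000 (V=119.1286), down 169.8400 (V=19.8124). Price 44.8041; hedge Δ=0.8300, bond B=-115.3832.
Root portfolio cost Δ·193+B reproduces V0=44.8041.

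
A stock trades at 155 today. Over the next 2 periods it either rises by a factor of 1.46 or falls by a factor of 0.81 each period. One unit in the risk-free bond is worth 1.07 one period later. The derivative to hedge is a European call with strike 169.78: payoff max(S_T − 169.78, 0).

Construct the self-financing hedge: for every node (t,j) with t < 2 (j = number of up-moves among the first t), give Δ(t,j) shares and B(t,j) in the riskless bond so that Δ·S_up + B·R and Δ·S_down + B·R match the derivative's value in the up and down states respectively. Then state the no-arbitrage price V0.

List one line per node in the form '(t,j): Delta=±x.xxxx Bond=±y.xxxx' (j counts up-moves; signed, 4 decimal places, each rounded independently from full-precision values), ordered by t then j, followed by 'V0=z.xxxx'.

Under the risk-neutral measure, an up-move has probability p* = (R−d)/(u−d) = 0.4000 and values discount at R = 1.07.
Terminal payoffs: V(2,0)=0.0000, V(2,1)=13.5230, V(2,2)=160.6180
Node (1,0) S=125.5500: V=(p*·13.5230+(1−p*)·0.0000)/1.07=5.0553; Δ=(13.5230−0.0000)/(183.3030−101.6955)=0.1657; B=V−Δ·S=-15.7493
Node (1,1) S=226.3000: V=(p*·160.6180+(1−p*)·13.5230)/1.07=67.6271; Δ=(160.6180−13.5230)/(330.3980−183.3030)=1.0000; B=V−Δ·S=-158.6729
Node (0,0) S=155.0000: V=(p*·67.6271+(1−p*)·5.0553)/1.07=28.1159; Δ=(67.6271−5.0553)/(226.3000−125.5500)=0.6211; B=V−Δ·S=-68.1483
Root portfolio cost Δ·155+B reproduces V0=28.1159.

(0,0): Delta=0.6211 Bond=-68.1483
(1,0): Delta=0.1657 Bond=-15.7493
(1,1): Delta=1.0000 Bond=-158.6729
V0=28.1159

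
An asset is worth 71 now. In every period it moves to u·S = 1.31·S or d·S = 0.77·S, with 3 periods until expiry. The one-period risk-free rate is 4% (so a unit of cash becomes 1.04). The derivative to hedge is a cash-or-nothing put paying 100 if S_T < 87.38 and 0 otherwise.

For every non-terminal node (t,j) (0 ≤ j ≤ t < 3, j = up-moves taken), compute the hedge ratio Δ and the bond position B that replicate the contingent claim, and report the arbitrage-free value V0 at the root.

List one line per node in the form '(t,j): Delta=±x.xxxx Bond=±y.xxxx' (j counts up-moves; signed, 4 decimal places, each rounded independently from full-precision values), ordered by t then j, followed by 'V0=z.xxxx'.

(0,0): Delta=-1.2057 Bond=130.0569
(1,0): Delta=-1.6285 Bond=158.3731
(1,1): Delta=-0.9572 Bond=112.1452
(2,0): Delta=0.0000 Bond=96.1538
(2,1): Delta=-2.5857 Bond=233.2621
(2,2): Delta=0.0000 Bond=0.0000
V0=44.4498

Under the risk-neutral measure, an up-move has probability p* = (R−d)/(u−d) = 0.5000 and values discount at R = 1.04.
Terminal payoffs: V(3,0)=100.0000, V(3,1)=100.0000, V(3,2)=0.0000, V(3,3)=0.0000
  t=2,j=0: stock 42.0959 → up 55.1456 (V=100.0000), down 32.4138 (V=100.0000). Price 96.1538; hedge Δ=0.0000, bond B=96.1538.
  t=2,j=1: stock 71.6177 → up 93.8192 (V=0.0000), down 55.1456 (V=100.0000). Price 48.0769; hedge Δ=-2.5857, bond B=233.2621.
  t=2,j=2: stock 121.8431 → up 159.6145 (V=0.0000), down 93.8192 (V=0.0000). Price 0.0000; hedge Δ=0.0000, bond B=0.0000.
  t=1,j=0: stock 54.6700 → up 71.6177 (V=48.0769), down 42.0959 (V=96.1538). Price 69.3417; hedge Δ=-1.6285, bond B=158.3731.
  t=1,j=1: stock 93.0100 → up 121.8431 (V=0.0000), down 71.6177 (V=48.0769). Price 23.1139; hedge Δ=-0.9572, bond B=112.1452.
  t=0,j=0: stock 71.0000 → up 93.0100 (V=23.1139), down 54.6700 (V=69.3417). Price 44.4498; hedge Δ=-1.2057, bond B=130.0569.
Root portfolio cost Δ·71+B reproduces V0=44.4498.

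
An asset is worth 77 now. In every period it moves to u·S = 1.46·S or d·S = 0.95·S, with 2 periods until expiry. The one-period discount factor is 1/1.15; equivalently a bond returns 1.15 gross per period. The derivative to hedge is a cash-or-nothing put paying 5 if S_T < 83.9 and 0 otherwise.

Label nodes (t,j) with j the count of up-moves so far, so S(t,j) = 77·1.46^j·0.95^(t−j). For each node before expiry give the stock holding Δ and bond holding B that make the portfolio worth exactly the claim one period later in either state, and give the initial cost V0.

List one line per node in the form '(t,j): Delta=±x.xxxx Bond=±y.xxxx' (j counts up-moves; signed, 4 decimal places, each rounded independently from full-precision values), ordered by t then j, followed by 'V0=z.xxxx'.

(0,0): Delta=-0.0673 Bond=6.5788
(1,0): Delta=-0.1340 Bond=12.4467
(1,1): Delta=0.0000 Bond=0.0000
V0=1.3969

No-arbitrage ⇒ martingale measure with p* = (R−d)/(u−d) = 0.3922.
At expiry t=2: V(2,0)=5.0000, V(2,1)=0.0000, V(2,2)=0.0000
  t=1,j=0: stock 73.1500 → up 106.7990 (V=0.0000), down 69.4925 (V=5.0000). Price 2.6428; hedge Δ=-0.1340, bond B=12.4467.
  t=1,j=1: stock 112.4200 → up 164.1332 (V=0.0000), down 106.7990 (V=0.0000). Price 0.0000; hedge Δ=0.0000, bond B=0.0000.
  t=0,j=0: stock 77.0000 → up 112.4200 (V=0.0000), down 73.1500 (V=2.6428). Price 1.3969; hedge Δ=-0.0673, bond B=6.5788.
Self-financing check: at every node Δ·S+B equals the discounted successor values.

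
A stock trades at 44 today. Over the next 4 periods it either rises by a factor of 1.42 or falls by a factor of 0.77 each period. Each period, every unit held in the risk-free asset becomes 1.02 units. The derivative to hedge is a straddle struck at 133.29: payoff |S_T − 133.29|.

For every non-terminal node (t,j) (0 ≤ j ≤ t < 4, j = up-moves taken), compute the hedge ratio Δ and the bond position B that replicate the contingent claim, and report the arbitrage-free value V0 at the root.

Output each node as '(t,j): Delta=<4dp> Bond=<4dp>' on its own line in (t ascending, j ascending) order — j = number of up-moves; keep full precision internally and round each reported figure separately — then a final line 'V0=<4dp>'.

(0,0): Delta=-0.8290 Bond=117.4596
(1,0): Delta=-1.0000 Bond=125.6021
(1,1): Delta=-0.6806 Bond=110.5394
(2,0): Delta=-1.0000 Bond=128.1142
(2,1): Delta=-1.0000 Bond=128.1142
(2,2): Delta=-0.4036 Bond=88.1679
(3,0): Delta=-1.0000 Bond=130.6765
(3,1): Delta=-1.0000 Bond=130.6765
(3,2): Delta=-1.0000 Bond=130.6765
(3,3): Delta=0.1139 Bond=24.7388
V0=80.9834

Risk-neutral probability p* = (R−d)/(u−d) = (1.02−0.77)/(1.42−0.77) = 0.3846.
Terminal values V(4,·): V(4,0)=117.8227, V(4,1)=104.7658, V(4,2)=80.6870, V(4,3)=36.2818, V(4,4)=45.6082
  t=3,j=0: stock 20.0875 → up 28.5242 (V=104.7658), down 15.4673 (V=117.8227). Price 110.5890; hedge Δ=-1.0000, bond B=130.6765.
  t=3,j=1: stock 37.0444 → up 52.6030 (V=80.6870), down 28.5242 (V=104.7658). Price 93.6321; hedge Δ=-1.0000, bond B=130.6765.
  t=3,j=2: stock 68.3156 → up 97.0082 (V=36.2818), down 52.6030 (V=80.6870). Price 62.3608; hedge Δ=-1.0000, bond B=130.6765.
  t=3,j=3: stock 125.9847 → up 178.8982 (V=45.6082), down 97.0082 (V=36.2818). Price 39.0871; hedge Δ=0.1139, bond B=24.7388.
  t=2,j=0: stock 26.0876 → up 37.0444 (V=93.6321), down 20.0875 (V=110.5890). Price 102.0266; hedge Δ=-1.0000, bond B=128.1142.
  t=2,j=1: stock 48.1096 → up 68.3156 (V=62.3608), down 37.0444 (V=93.6321). Price 80.0046; hedge Δ=-1.0000, bond B=128.1142.
  t=2,j=2: stock 88.7216 → up 125.9847 (V=39.0871), down 68.3156 (V=62.3608). Price 52.3622; hedge Δ=-0.4036, bond B=88.1679.
  t=1,j=0: stock 33.8800 → up 48.1096 (V=80.0046), down 26.0876 (V=102.0266). Price 91.7221; hedge Δ=-1.0000, bond B=125.6021.
  t=1,j=1: stock 62.4800 → up 88.7216 (V=52.3622), down 48.1096 (V=80.0046). Price 68.0126; hedge Δ=-0.6806, bond B=110.5394.
  t=0,j=0: stock 44.0000 → up 62.4800 (V=68.0126), down 33.8800 (V=91.7221). Price 80.9834; hedge Δ=-0.8290, bond B=117.4596.
The time-0 hedge costs 80.9834, which is the no-arbitrage price.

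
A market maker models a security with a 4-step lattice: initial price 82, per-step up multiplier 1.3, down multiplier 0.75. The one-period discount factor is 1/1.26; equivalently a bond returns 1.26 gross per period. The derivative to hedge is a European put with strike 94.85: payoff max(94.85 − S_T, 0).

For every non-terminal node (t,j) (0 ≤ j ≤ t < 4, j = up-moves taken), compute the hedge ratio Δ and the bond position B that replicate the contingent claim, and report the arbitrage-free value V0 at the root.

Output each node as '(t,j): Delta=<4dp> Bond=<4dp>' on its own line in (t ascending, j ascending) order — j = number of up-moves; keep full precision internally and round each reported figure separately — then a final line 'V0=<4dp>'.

Risk-neutral probability p* = (R−d)/(u−d) = (1.26−0.75)/(1.3−0.75) = 0.9273.
Terminal values V(4,·): V(4,0)=68.9047, V(4,1)=49.8781, V(4,2)=16.8987, V(4,3)=0.0000, V(4,4)=0.0000
  t=3,j=0: stock 34.5938 → up 44.9719 (V=49.8781), down 25.9453 (V=68.9047). Price 40.6840; hedge Δ=-1.0000, bond B=75.2778.
  t=3,j=1: stock 59.9625 → up 77.9513 (V=16.8987), down 44.9719 (V=49.8781). Price 15.3153; hedge Δ=-1.0000, bond B=75.2778.
  t=3,j=2: stock 103.9350 → up 135.1155 (V=0.0000), down 77.9513 (V=16.8987). Price 0.9754; hedge Δ=-0.2956, bond B=31.7004.
  t=3,j=3: stock 180.1540 → up 234.2002 (V=0.0000), down 135.1155 (V=0.0000). Price 0.0000; hedge Δ=0.0000, bond B=0.0000.
  t=2,j=0: stock 46.1250 → up 59.9625 (V=15.3153), down 34.5938 (V=40.6840). Price 13.6193; hedge Δ=-1.0000, bond B=59.7443.
  t=2,j=1: stock 79.9500 → up 103.9350 (V=0.9754), down 59.9625 (V=15.3153). Price 1.6018; hedge Δ=-0.3261, bond B=27.6743.
  t=2,j=2: stock 138.5800 → up 180.1540 (V=0.0000), down 103.9350 (V=0.9754). Price 0.0563; hedge Δ=-0.0128, bond B=1.8297.
  t=1,j=0: stock 61.5000 → up 79.9500 (V=1.6018), down 46.1250 (V=13.6193). Price 1.9649; hedge Δ=-0.3553, bond B=23.8148.
  t=1,j=1: stock 106.6000 → up 138.5800 (V=0.0563), down 79.9500 (V=1.6018). Price 0.1339; hedge Δ=-0.0264, bond B=2.9439.
  t=0,j=0: stock 82.0000 → up 106.6000 (V=0.1339), down 61.5000 (V=1.9649). Price 0.2120; hedge Δ=-0.0406, bond B=3.5411.
Self-financing check: at every node Δ·S+B equals the discounted successor values.

(0,0): Delta=-0.0406 Bond=3.5411
(1,0): Delta=-0.3553 Bond=23.8148
(1,1): Delta=-0.0264 Bond=2.9439
(2,0): Delta=-1.0000 Bond=59.7443
(2,1): Delta=-0.3261 Bond=27.6743
(2,2): Delta=-0.0128 Bond=1.8297
(3,0): Delta=-1.0000 Bond=75.2778
(3,1): Delta=-1.0000 Bond=75.2778
(3,2): Delta=-0.2956 Bond=31.7004
(3,3): Delta=0.0000 Bond=0.0000
V0=0.2120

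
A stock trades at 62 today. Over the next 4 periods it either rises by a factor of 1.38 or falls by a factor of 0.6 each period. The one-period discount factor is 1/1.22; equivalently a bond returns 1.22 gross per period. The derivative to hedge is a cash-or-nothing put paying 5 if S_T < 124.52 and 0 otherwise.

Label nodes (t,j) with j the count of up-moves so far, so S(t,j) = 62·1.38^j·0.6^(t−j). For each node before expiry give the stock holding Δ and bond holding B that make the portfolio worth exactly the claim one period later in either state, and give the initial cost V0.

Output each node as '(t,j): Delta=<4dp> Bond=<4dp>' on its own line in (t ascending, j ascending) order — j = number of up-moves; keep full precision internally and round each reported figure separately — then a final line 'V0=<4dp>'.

Risk-neutral probability p* = (R−d)/(u−d) = (1.22−0.6)/(1.38−0.6) = 0.7949.
At expiry t=4: V(4,0)=5.0000, V(4,1)=5.0000, V(4,2)=5.0000, V(4,3)=5.0000, V(4,4)=0.0000
Node (3,0) S=13.3920: V=(p*·5.0000+(1−p*)·5.0000)/1.22=4.0984; Δ=(5.0000−5.0000)/(18.4810−8.0352)=0.0000; B=V−Δ·S=4.0984
Node (3,1) S=30.8016: V=(p*·5.0000+(1−p*)·5.0000)/1.22=4.0984; Δ=(5.0000−5.0000)/(42.5062−18.4810)=0.0000; B=V−Δ·S=4.0984
Node (3,2) S=70.8437: V=(p*·5.0000+(1−p*)·5.0000)/1.22=4.0984; Δ=(5.0000−5.0000)/(97.7643−42.5062)=0.0000; B=V−Δ·S=4.0984
Node (3,3) S=162.9405: V=(p*·0.0000+(1−p*)·5.0000)/1.22=0.8407; Δ=(0.0000−5.0000)/(224.8578−97.7643)=-0.0393; B=V−Δ·S=7.2509
Node (2,0) S=22.3200: V=(p*·4.0984+(1−p*)·4.0984)/1.22=3.3593; Δ=(4.0984−4.0984)/(30.8016−13.3920)=0.0000; B=V−Δ·S=3.3593
Node (2,1) S=51.3360: V=(p*·4.0984+(1−p*)·4.0984)/1.22=3.3593; Δ=(4.0984−4.0984)/(70.8437−30.8016)=0.0000; B=V−Δ·S=3.3593
Node (2,2) S=118.0728: V=(p*·0.8407+(1−p*)·4.0984)/1.22=1.2368; Δ=(0.8407−4.0984)/(162.9405−70.8437)=-0.0354; B=V−Δ·S=5.4133
Node (1,0) S=37.2000: V=(p*·3.3593+(1−p*)·3.3593)/1.22=2.7535; Δ=(3.3593−3.3593)/(51.3360−22.3200)=0.0000; B=V−Δ·S=2.7535
Node (1,1) S=85.5600: V=(p*·1.2368+(1−p*)·3.3593)/1.22=1.3707; Δ=(1.2368−3.3593)/(118.0728−51.3360)=-0.0318; B=V−Δ·S=4.0918
Node (0,0) S=62.0000: V=(p*·1.3707+(1−p*)·2.7535)/1.22=1.3560; Δ=(1.3707−2.7535)/(85.5600−37.2000)=-0.0286; B=V−Δ·S=3.1289
Root portfolio cost Δ·62+B reproduces V0=1.3560.

(0,0): Delta=-0.0286 Bond=3.1289
(1,0): Delta=0.0000 Bond=2.7535
(1,1): Delta=-0.0318 Bond=4.0918
(2,0): Delta=0.0000 Bond=3.3593
(2,1): Delta=0.0000 Bond=3.3593
(2,2): Delta=-0.0354 Bond=5.4133
(3,0): Delta=0.0000 Bond=4.0984
(3,1): Delta=0.0000 Bond=4.0984
(3,2): Delta=0.0000 Bond=4.0984
(3,3): Delta=-0.0393 Bond=7.2509
V0=1.3560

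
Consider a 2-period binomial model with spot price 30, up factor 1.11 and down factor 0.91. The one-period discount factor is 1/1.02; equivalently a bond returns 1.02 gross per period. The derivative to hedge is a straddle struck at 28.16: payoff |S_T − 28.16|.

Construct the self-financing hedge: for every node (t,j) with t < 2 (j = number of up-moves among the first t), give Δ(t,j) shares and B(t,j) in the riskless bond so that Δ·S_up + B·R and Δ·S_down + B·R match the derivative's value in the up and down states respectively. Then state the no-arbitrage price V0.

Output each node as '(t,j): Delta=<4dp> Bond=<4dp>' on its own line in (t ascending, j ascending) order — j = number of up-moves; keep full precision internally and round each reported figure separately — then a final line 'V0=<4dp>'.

Since d<R<u, set p* = (R−d)/(u−d) = 0.5500; price each node as the discounted p*-expectation of its children.
Terminal payoffs: V(2,0)=3.3170, V(2,1)=2.1430, V(2,2)=8.8030
  t=1,j=0: stock 27.3000 → up 30.3030 (V=2.1430), down 24.8430 (V=3.3170). Price 2.6189; hedge Δ=-0.2150, bond B=8.4889.
  t=1,j=1: stock 33.3000 → up 36.9630 (V=8.8030), down 30.3030 (V=2.1430). Price 5.6922; hedge Δ=1.0000, bond B=-27.6078.
  t=0,j=0: stock 30.0000 → up 33.3000 (V=5.6922), down 27.3000 (V=2.6189). Price 4.2247; hedge Δ=0.5122, bond B=-11.1415.
Each (Δ,B) replicates both successor values, so the strategy is self-financing and V0 is arbitrage-free.

(0,0): Delta=0.5122 Bond=-11.1415
(1,0): Delta=-0.2150 Bond=8.4889
(1,1): Delta=1.0000 Bond=-27.6078
V0=4.2247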